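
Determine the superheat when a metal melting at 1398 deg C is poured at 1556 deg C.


Formula: Superheat = T_pour - T_melt
Superheat = 1556 - 1398 = 158 deg C

Final answer: 158 deg C


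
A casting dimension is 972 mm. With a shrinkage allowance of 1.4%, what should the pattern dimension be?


Formula: L_pattern = L_casting * (1 + shrinkage_rate/100)
Shrinkage factor = 1 + 1.4/100 = 1.014
L_pattern = 972 mm * 1.014 = 985.6080 mm


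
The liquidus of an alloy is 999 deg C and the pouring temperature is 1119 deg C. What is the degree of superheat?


Formula: Superheat = T_pour - T_melt
Superheat = 1119 - 999 = 120 deg C


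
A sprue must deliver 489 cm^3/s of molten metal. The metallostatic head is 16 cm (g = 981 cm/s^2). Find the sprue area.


Formula: v = sqrt(2*g*h), A = Q/v
Velocity: v = sqrt(2 * 981 * 16) = sqrt(31392) = 177.1779 cm/s
Sprue area: A = Q / v = 489 / 177.1779 = 2.7599 cm^2

Final answer: 2.7599 cm^2


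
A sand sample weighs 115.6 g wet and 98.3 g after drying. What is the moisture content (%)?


Formula: MC = (W_wet - W_dry) / W_wet * 100
Water mass = 115.6 - 98.3 = 17.3 g
MC = 17.3 / 115.6 * 100 = 14.9654%

14.9654%


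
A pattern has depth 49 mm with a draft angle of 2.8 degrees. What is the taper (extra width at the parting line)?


Formula: taper = depth * tan(draft_angle)
tan(2.8 deg) = 0.0489082
taper = 49 mm * 0.0489082 = 2.3965 mm

Answer: 2.3965 mm


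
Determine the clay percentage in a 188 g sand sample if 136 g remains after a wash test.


Formula: Clay% = (W_total - W_washed) / W_total * 100
Clay mass = 188 - 136 = 52 g
Clay% = 52 / 188 * 100 = 27.6596%

Final answer: 27.6596%


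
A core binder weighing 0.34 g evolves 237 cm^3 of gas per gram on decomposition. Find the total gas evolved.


Formula: V_gas = W_binder * gas_evolution_rate
V = 0.34 g * 237 cm^3/g = 80.5800 cm^3


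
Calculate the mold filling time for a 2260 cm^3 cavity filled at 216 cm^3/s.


Formula: t_fill = V_mold / Q_flow
t = 2260 cm^3 / 216 cm^3/s = 10.4630 s


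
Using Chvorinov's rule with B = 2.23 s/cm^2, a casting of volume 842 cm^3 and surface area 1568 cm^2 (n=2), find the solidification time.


Formula: t_s = B * (V/A)^n  (Chvorinov's rule, n=2)
Modulus M = V/A = 842/1568 = 0.536990 cm
M^2 = 0.536990^2 = 0.288358 cm^2
t_s = 2.23 * 0.288358 = 0.6430 s


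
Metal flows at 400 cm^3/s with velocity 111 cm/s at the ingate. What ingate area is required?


Formula: A_ingate = Q / v  (continuity equation)
A = 400 cm^3/s / 111 cm/s = 3.6036 cm^2


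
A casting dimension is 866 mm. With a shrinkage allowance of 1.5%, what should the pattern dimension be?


Formula: L_pattern = L_casting * (1 + shrinkage_rate/100)
Shrinkage factor = 1 + 1.5/100 = 1.015
L_pattern = 866 mm * 1.015 = 878.9900 mm

Final answer: 878.9900 mm


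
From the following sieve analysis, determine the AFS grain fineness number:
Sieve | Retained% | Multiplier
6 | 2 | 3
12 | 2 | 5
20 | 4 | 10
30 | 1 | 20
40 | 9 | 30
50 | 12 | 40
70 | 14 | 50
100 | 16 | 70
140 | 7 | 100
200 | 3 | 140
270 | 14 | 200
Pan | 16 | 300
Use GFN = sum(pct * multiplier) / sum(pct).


Formula: GFN = sum(pct * multiplier) / sum(pct)
sum(pct * multiplier) = 11366
sum(pct) = 100
GFN = 11366 / 100 = 113.66

Answer: 113.66


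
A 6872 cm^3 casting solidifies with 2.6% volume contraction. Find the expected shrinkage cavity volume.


Formula: V_shrink = V_casting * shrinkage_pct / 100
V_shrink = 6872 cm^3 * 2.6 / 100 = 178.6720 cm^3

Answer: 178.6720 cm^3


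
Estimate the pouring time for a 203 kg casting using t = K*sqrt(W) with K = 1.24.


Formula: t = K * sqrt(W)
sqrt(W) = sqrt(203) = 14.24781
t = 1.24 * 14.24781 = 17.6673 s

Final answer: 17.6673 s


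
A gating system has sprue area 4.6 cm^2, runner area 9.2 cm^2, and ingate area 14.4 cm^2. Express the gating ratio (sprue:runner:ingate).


Sprue:Runner:Ingate = 1 : 9.2/4.6 : 14.4/4.6 = 1:2.00:3.13

Final answer: 1:2.00:3.13


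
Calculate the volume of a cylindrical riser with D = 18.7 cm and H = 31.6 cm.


Formula: V = pi * (D/2)^2 * H  (cylinder volume)
Radius = D/2 = 18.7/2 = 9.35 cm
V = pi * 9.35^2 * 31.6 = 8678.8099 cm^3

Final answer: 8678.8099 cm^3


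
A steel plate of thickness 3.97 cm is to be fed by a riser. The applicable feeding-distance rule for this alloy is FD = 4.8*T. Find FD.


Formula: FD = 4.8 * T  (riser feeding-distance rule)
FD = 4.8 * 3.97 cm = 19.0560 cm


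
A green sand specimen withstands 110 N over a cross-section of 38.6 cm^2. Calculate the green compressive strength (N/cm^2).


Formula: Compressive Strength = Force / Area
Strength = 110 N / 38.6 cm^2 = 2.8497 N/cm^2

Answer: 2.8497 N/cm^2


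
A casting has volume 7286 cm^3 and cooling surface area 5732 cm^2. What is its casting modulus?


Formula: Casting Modulus M = V / A
M = 7286 cm^3 / 5732 cm^2 = 1.2711 cm

Final answer: 1.2711 cm


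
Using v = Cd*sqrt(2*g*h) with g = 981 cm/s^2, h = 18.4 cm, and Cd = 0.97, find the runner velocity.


Formula: v = Cd * sqrt(2 * g * h)  (Torricelli with discharge coefficient)
2*g*h = 2 * 981 * 18.4 = 36100.8 cm^2/s^2
sqrt(36100.8) = 190.00211 cm/s
v = 0.97 * 190.00211 = 184.3020 cm/s

184.3020 cm/s


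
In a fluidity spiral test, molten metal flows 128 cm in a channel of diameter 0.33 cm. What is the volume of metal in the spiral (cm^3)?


Formula: V = pi * (d/2)^2 * L  (cylinder volume)
Radius = 0.33/2 = 0.165 cm
V = pi * 0.165^2 * 128 = 10.9478 cm^3

10.9478 cm^3


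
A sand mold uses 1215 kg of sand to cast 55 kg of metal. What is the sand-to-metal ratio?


Formula: Sand-to-Metal Ratio = W_sand / W_metal
Ratio = 1215 kg / 55 kg = 22.0909

Final answer: 22.0909


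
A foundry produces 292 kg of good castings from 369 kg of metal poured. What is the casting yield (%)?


Formula: Casting Yield = (W_good / W_total) * 100
Yield = (292 kg / 369 kg) * 100 = 79.1328%

79.1328%


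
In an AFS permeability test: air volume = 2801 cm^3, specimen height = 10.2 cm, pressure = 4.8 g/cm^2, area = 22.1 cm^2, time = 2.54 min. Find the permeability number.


Formula: Permeability Number P = (V * H) / (p * A * t)
Numerator: V * H = 2801 * 10.2 = 28570.2
Denominator: p * A * t = 4.8 * 22.1 * 2.54 = 269.4432
P = 28570.2 / 269.4432 = 106.0342


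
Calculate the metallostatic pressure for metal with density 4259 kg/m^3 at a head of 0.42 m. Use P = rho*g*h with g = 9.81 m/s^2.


Formula: P = rho * g * h
rho * g = 4259 * 9.81 = 41780.79 N/m^3
P = 41780.79 * 0.42 = 17547.9318 Pa


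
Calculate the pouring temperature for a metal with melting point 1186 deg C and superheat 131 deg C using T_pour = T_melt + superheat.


Formula: T_pour = T_melt + Superheat
T_pour = 1186 + 131 = 1317 deg C

Final answer: 1317 deg C


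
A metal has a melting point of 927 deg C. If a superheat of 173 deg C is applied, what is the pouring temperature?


Formula: T_pour = T_melt + Superheat
T_pour = 927 + 173 = 1100 deg C

Final answer: 1100 deg C


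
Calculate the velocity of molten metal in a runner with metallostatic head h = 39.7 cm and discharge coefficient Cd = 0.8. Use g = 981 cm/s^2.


Formula: v = Cd * sqrt(2 * g * h)  (Torricelli with discharge coefficient)
2*g*h = 2 * 981 * 39.7 = 77891.4 cm^2/s^2
sqrt(77891.4) = 279.09031 cm/s
v = 0.8 * 279.09031 = 223.2722 cm/s

223.2722 cm/s


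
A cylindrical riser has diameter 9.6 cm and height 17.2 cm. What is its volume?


Formula: V = pi * (D/2)^2 * H  (cylinder volume)
Radius = D/2 = 9.6/2 = 4.8 cm
V = pi * 4.8^2 * 17.2 = 1244.9755 cm^3

1244.9755 cm^3


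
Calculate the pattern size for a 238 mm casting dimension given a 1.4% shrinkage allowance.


Formula: L_pattern = L_casting * (1 + shrinkage_rate/100)
Shrinkage factor = 1 + 1.4/100 = 1.014
L_pattern = 238 mm * 1.014 = 241.3320 mm

241.3320 mm


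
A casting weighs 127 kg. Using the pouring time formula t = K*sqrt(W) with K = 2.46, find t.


Formula: t = K * sqrt(W)
sqrt(W) = sqrt(127) = 11.26943
t = 2.46 * 11.26943 = 27.7228 s

Final answer: 27.7228 s


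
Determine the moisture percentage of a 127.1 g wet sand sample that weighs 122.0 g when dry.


Formula: MC = (W_wet - W_dry) / W_wet * 100
Water mass = 127.1 - 122.0 = 5.1 g
MC = 5.1 / 127.1 * 100 = 4.0126%

Answer: 4.0126%


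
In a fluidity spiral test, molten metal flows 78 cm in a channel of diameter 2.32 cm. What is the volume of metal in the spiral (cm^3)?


Formula: V = pi * (d/2)^2 * L  (cylinder volume)
Radius = 2.32/2 = 1.16 cm
V = pi * 1.16^2 * 78 = 329.7315 cm^3


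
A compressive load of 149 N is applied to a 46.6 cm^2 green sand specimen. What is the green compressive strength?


Formula: Compressive Strength = Force / Area
Strength = 149 N / 46.6 cm^2 = 3.1974 N/cm^2

3.1974 N/cm^2


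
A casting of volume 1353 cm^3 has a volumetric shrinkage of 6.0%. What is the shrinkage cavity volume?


Formula: V_shrink = V_casting * shrinkage_pct / 100
V_shrink = 1353 cm^3 * 6.0 / 100 = 81.1800 cm^3

Final answer: 81.1800 cm^3


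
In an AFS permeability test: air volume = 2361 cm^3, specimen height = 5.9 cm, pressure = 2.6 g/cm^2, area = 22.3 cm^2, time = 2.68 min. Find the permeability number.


Formula: Permeability Number P = (V * H) / (p * A * t)
Numerator: V * H = 2361 * 5.9 = 13929.9
Denominator: p * A * t = 2.6 * 22.3 * 2.68 = 155.3864
P = 13929.9 / 155.3864 = 89.6468


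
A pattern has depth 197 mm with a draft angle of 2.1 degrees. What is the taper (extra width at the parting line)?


Formula: taper = depth * tan(draft_angle)
tan(2.1 deg) = 0.0366683
taper = 197 mm * 0.0366683 = 7.2237 mm


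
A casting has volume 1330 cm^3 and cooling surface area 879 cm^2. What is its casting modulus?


Formula: Casting Modulus M = V / A
M = 1330 cm^3 / 879 cm^2 = 1.5131 cm

Final answer: 1.5131 cm


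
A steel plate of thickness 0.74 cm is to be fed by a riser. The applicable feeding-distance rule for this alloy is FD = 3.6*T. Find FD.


Formula: FD = 3.6 * T  (riser feeding-distance rule)
FD = 3.6 * 0.74 cm = 2.6640 cm

Final answer: 2.6640 cm


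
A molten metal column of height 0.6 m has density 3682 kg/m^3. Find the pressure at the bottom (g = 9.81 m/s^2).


Formula: P = rho * g * h
rho * g = 3682 * 9.81 = 36120.42 N/m^3
P = 36120.42 * 0.6 = 21672.2520 Pa

21672.2520 Pa


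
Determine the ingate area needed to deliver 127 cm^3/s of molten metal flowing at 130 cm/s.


Formula: A_ingate = Q / v  (continuity equation)
A = 127 cm^3/s / 130 cm/s = 0.9769 cm^2

Final answer: 0.9769 cm^2


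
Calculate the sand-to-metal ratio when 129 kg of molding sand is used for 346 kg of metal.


Formula: Sand-to-Metal Ratio = W_sand / W_metal
Ratio = 129 kg / 346 kg = 0.3728

0.3728


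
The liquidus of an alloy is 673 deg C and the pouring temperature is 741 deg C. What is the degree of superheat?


Formula: Superheat = T_pour - T_melt
Superheat = 741 - 673 = 68 deg C

68 deg C


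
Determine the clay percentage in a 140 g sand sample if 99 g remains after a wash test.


Formula: Clay% = (W_total - W_washed) / W_total * 100
Clay mass = 140 - 99 = 41 g
Clay% = 41 / 140 * 100 = 29.2857%


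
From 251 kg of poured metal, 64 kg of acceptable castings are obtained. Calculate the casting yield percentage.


Formula: Casting Yield = (W_good / W_total) * 100
Yield = (64 kg / 251 kg) * 100 = 25.4980%

25.4980%


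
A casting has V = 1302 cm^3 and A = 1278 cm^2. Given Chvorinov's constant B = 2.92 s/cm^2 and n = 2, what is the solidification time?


Formula: t_s = B * (V/A)^n  (Chvorinov's rule, n=2)
Modulus M = V/A = 1302/1278 = 1.018779 cm
M^2 = 1.018779^2 = 1.037911 cm^2
t_s = 2.92 * 1.037911 = 3.0307 s

Final answer: 3.0307 s


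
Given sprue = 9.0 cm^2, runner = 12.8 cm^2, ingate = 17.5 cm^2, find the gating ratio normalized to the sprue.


Sprue:Runner:Ingate = 1 : 12.8/9.0 : 17.5/9.0 = 1:1.42:1.94


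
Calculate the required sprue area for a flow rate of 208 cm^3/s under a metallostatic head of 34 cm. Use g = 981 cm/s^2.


Formula: v = sqrt(2*g*h), A = Q/v
Velocity: v = sqrt(2 * 981 * 34) = sqrt(66708) = 258.2789 cm/s
Sprue area: A = Q / v = 208 / 258.2789 = 0.8053 cm^2


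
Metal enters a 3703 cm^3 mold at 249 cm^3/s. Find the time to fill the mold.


Formula: t_fill = V_mold / Q_flow
t = 3703 cm^3 / 249 cm^3/s = 14.8715 s

14.8715 s


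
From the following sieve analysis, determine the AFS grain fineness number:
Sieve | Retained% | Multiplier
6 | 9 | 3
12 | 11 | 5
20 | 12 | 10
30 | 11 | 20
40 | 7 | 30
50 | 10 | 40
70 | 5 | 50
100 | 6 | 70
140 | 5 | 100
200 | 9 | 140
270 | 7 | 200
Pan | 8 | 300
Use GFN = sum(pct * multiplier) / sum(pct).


Formula: GFN = sum(pct * multiplier) / sum(pct)
sum(pct * multiplier) = 7262
sum(pct) = 100
GFN = 7262 / 100 = 72.62

Answer: 72.62


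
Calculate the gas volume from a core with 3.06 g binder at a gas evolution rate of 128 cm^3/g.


Formula: V_gas = W_binder * gas_evolution_rate
V = 3.06 g * 128 cm^3/g = 391.6800 cm^3

Answer: 391.6800 cm^3


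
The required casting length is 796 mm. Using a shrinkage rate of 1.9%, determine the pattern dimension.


Formula: L_pattern = L_casting * (1 + shrinkage_rate/100)
Shrinkage factor = 1 + 1.9/100 = 1.019
L_pattern = 796 mm * 1.019 = 811.1240 mm

Answer: 811.1240 mm


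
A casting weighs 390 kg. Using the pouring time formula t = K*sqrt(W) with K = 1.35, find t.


Formula: t = K * sqrt(W)
sqrt(W) = sqrt(390) = 19.74842
t = 1.35 * 19.74842 = 26.6604 s

Answer: 26.6604 s


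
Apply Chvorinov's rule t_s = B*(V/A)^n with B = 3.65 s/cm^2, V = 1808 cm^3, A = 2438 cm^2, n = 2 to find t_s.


Formula: t_s = B * (V/A)^n  (Chvorinov's rule, n=2)
Modulus M = V/A = 1808/2438 = 0.741591 cm
M^2 = 0.741591^2 = 0.549957 cm^2
t_s = 3.65 * 0.549957 = 2.0073 s

Final answer: 2.0073 s


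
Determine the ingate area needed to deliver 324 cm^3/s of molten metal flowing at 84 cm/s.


Formula: A_ingate = Q / v  (continuity equation)
A = 324 cm^3/s / 84 cm/s = 3.8571 cm^2


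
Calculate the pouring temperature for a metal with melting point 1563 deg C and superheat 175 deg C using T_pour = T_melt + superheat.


Formula: T_pour = T_melt + Superheat
T_pour = 1563 + 175 = 1738 deg C


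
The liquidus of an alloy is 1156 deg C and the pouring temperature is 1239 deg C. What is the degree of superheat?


Formula: Superheat = T_pour - T_melt
Superheat = 1239 - 1156 = 83 deg C

83 deg C


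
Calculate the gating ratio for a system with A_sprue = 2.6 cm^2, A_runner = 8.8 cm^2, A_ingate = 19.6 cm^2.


Sprue:Runner:Ingate = 1 : 8.8/2.6 : 19.6/2.6 = 1:3.38:7.54


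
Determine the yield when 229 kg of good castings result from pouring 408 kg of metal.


Formula: Casting Yield = (W_good / W_total) * 100
Yield = (229 kg / 408 kg) * 100 = 56.1275%

Final answer: 56.1275%


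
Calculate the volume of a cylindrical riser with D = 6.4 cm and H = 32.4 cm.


Formula: V = pi * (D/2)^2 * H  (cylinder volume)
Radius = D/2 = 6.4/2 = 3.2 cm
V = pi * 3.2^2 * 32.4 = 1042.3050 cm^3

Final answer: 1042.3050 cm^3


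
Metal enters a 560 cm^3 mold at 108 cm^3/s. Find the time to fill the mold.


Formula: t_fill = V_mold / Q_flow
t = 560 cm^3 / 108 cm^3/s = 5.1852 s

Final answer: 5.1852 s


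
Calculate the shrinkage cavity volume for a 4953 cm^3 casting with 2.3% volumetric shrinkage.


Formula: V_shrink = V_casting * shrinkage_pct / 100
V_shrink = 4953 cm^3 * 2.3 / 100 = 113.9190 cm^3

Final answer: 113.9190 cm^3


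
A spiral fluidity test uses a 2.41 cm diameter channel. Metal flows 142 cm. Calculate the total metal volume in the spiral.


Formula: V = pi * (d/2)^2 * L  (cylinder volume)
Radius = 2.41/2 = 1.205 cm
V = pi * 1.205^2 * 142 = 647.7573 cm^3


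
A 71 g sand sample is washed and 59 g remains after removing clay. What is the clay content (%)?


Formula: Clay% = (W_total - W_washed) / W_total * 100
Clay mass = 71 - 59 = 12 g
Clay% = 12 / 71 * 100 = 16.9014%

Answer: 16.9014%


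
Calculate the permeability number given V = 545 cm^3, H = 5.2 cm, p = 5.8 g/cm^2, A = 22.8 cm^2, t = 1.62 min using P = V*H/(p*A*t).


Formula: Permeability Number P = (V * H) / (p * A * t)
Numerator: V * H = 545 * 5.2 = 2834.0
Denominator: p * A * t = 5.8 * 22.8 * 1.62 = 214.2288
P = 2834.0 / 214.2288 = 13.2288

13.2288


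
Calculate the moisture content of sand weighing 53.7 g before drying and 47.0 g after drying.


Formula: MC = (W_wet - W_dry) / W_wet * 100
Water mass = 53.7 - 47.0 = 6.7 g
MC = 6.7 / 53.7 * 100 = 12.4767%


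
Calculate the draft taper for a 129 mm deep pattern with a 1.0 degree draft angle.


Formula: taper = depth * tan(draft_angle)
tan(1.0 deg) = 0.0174551
taper = 129 mm * 0.0174551 = 2.2517 mm

2.2517 mm


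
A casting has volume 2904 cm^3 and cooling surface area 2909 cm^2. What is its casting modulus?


Formula: Casting Modulus M = V / A
M = 2904 cm^3 / 2909 cm^2 = 0.9983 cm

Final answer: 0.9983 cm


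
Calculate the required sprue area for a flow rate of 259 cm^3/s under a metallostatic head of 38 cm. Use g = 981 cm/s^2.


Formula: v = sqrt(2*g*h), A = Q/v
Velocity: v = sqrt(2 * 981 * 38) = sqrt(74556) = 273.0494 cm/s
Sprue area: A = Q / v = 259 / 273.0494 = 0.9485 cm^2


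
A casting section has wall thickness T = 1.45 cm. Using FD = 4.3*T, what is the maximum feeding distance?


Formula: FD = 4.3 * T  (riser feeding-distance rule)
FD = 4.3 * 1.45 cm = 6.2350 cm

Answer: 6.2350 cm


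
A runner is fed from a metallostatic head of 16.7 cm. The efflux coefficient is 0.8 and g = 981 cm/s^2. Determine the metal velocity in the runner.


Formula: v = Cd * sqrt(2 * g * h)  (Torricelli with discharge coefficient)
2*g*h = 2 * 981 * 16.7 = 32765.4 cm^2/s^2
sqrt(32765.4) = 181.01215 cm/s
v = 0.8 * 181.01215 = 144.8097 cm/s


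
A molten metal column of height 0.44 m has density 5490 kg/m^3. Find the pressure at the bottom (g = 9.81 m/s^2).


Formula: P = rho * g * h
rho * g = 5490 * 9.81 = 53856.9 N/m^3
P = 53856.9 * 0.44 = 23697.0360 Pa

Answer: 23697.0360 Pa


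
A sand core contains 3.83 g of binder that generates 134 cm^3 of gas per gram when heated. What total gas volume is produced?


Formula: V_gas = W_binder * gas_evolution_rate
V = 3.83 g * 134 cm^3/g = 513.2200 cm^3


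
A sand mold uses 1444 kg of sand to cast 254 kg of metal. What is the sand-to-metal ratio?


Formula: Sand-to-Metal Ratio = W_sand / W_metal
Ratio = 1444 kg / 254 kg = 5.6850

5.6850


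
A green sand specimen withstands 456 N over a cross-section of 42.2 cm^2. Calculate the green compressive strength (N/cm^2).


Formula: Compressive Strength = Force / Area
Strength = 456 N / 42.2 cm^2 = 10.8057 N/cm^2

Final answer: 10.8057 N/cm^2


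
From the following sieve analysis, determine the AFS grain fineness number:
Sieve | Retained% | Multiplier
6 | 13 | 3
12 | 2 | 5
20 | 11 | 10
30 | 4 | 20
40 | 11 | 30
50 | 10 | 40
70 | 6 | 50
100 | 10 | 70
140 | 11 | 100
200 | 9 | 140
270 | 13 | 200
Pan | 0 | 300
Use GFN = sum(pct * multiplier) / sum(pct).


Formula: GFN = sum(pct * multiplier) / sum(pct)
sum(pct * multiplier) = 6929
sum(pct) = 100
GFN = 6929 / 100 = 69.29

Answer: 69.29


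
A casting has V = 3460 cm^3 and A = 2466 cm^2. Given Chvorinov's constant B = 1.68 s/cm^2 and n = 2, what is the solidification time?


Formula: t_s = B * (V/A)^n  (Chvorinov's rule, n=2)
Modulus M = V/A = 3460/2466 = 1.403082 cm
M^2 = 1.403082^2 = 1.968639 cm^2
t_s = 1.68 * 1.968639 = 3.3073 s


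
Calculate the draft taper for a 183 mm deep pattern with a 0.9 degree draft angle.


Formula: taper = depth * tan(draft_angle)
tan(0.9 deg) = 0.0157093
taper = 183 mm * 0.0157093 = 2.8748 mm

2.8748 mm


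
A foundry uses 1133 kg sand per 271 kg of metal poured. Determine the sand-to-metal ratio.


Formula: Sand-to-Metal Ratio = W_sand / W_metal
Ratio = 1133 kg / 271 kg = 4.1808


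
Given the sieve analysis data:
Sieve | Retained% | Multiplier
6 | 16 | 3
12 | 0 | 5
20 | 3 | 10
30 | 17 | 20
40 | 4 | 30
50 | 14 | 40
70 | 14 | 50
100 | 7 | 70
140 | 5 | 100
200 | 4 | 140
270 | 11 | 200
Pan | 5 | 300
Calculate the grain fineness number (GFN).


Formula: GFN = sum(pct * multiplier) / sum(pct)
sum(pct * multiplier) = 7048
sum(pct) = 100
GFN = 7048 / 100 = 70.48

70.48


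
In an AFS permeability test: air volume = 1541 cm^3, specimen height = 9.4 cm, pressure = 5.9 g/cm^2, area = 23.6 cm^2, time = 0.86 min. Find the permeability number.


Formula: Permeability Number P = (V * H) / (p * A * t)
Numerator: V * H = 1541 * 9.4 = 14485.4
Denominator: p * A * t = 5.9 * 23.6 * 0.86 = 119.7464
P = 14485.4 / 119.7464 = 120.9673

Final answer: 120.9673


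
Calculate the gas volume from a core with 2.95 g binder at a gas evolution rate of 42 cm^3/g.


Formula: V_gas = W_binder * gas_evolution_rate
V = 2.95 g * 42 cm^3/g = 123.9000 cm^3

Answer: 123.9000 cm^3


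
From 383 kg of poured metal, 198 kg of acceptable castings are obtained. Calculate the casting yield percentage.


Formula: Casting Yield = (W_good / W_total) * 100
Yield = (198 kg / 383 kg) * 100 = 51.6971%

Answer: 51.6971%


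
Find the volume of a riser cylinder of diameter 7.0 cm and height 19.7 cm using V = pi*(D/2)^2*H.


Formula: V = pi * (D/2)^2 * H  (cylinder volume)
Radius = D/2 = 7.0/2 = 3.5 cm
V = pi * 3.5^2 * 19.7 = 758.1448 cm^3

Final answer: 758.1448 cm^3


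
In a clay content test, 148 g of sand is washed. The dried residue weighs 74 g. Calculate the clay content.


Formula: Clay% = (W_total - W_washed) / W_total * 100
Clay mass = 148 - 74 = 74 g
Clay% = 74 / 148 * 100 = 50.0000%


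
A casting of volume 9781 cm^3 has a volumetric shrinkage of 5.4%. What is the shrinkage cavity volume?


Formula: V_shrink = V_casting * shrinkage_pct / 100
V_shrink = 9781 cm^3 * 5.4 / 100 = 528.1740 cm^3

Final answer: 528.1740 cm^3


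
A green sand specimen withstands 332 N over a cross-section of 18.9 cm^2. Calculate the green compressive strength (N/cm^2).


Formula: Compressive Strength = Force / Area
Strength = 332 N / 18.9 cm^2 = 17.5661 N/cm^2


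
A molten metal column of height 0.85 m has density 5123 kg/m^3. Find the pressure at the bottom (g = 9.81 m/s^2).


Formula: P = rho * g * h
rho * g = 5123 * 9.81 = 50256.63 N/m^3
P = 50256.63 * 0.85 = 42718.1355 Pa

Final answer: 42718.1355 Pa


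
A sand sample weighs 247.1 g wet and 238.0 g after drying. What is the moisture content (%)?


Formula: MC = (W_wet - W_dry) / W_wet * 100
Water mass = 247.1 - 238.0 = 9.1 g
MC = 9.1 / 247.1 * 100 = 3.6827%

3.6827%


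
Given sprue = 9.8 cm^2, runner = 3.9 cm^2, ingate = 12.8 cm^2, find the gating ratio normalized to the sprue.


Sprue:Runner:Ingate = 1 : 3.9/9.8 : 12.8/9.8 = 1:0.40:1.31

Final answer: 1:0.40:1.31


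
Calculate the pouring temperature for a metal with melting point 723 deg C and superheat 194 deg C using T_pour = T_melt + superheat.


Formula: T_pour = T_melt + Superheat
T_pour = 723 + 194 = 917 deg C

Final answer: 917 deg C


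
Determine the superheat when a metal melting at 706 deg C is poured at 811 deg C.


Formula: Superheat = T_pour - T_melt
Superheat = 811 - 706 = 105 deg C

105 deg C


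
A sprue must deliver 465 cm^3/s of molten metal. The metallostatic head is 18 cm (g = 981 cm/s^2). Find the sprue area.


Formula: v = sqrt(2*g*h), A = Q/v
Velocity: v = sqrt(2 * 981 * 18) = sqrt(35316) = 187.9255 cm/s
Sprue area: A = Q / v = 465 / 187.9255 = 2.4744 cm^2

2.4744 cm^2


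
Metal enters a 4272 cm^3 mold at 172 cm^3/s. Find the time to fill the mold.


Formula: t_fill = V_mold / Q_flow
t = 4272 cm^3 / 172 cm^3/s = 24.8372 s

24.8372 s


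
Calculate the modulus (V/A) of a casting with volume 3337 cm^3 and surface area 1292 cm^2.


Formula: Casting Modulus M = V / A
M = 3337 cm^3 / 1292 cm^2 = 2.5828 cm


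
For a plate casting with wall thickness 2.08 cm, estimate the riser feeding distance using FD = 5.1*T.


Formula: FD = 5.1 * T  (riser feeding-distance rule)
FD = 5.1 * 2.08 cm = 10.6080 cm


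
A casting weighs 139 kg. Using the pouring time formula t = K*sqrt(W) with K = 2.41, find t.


Formula: t = K * sqrt(W)
sqrt(W) = sqrt(139) = 11.78983
t = 2.41 * 11.78983 = 28.4135 s

Answer: 28.4135 s


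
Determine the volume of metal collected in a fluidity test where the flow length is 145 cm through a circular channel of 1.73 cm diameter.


Formula: V = pi * (d/2)^2 * L  (cylinder volume)
Radius = 1.73/2 = 0.865 cm
V = pi * 0.865^2 * 145 = 340.8396 cm^3

Final answer: 340.8396 cm^3


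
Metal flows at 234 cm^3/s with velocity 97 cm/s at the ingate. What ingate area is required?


Formula: A_ingate = Q / v  (continuity equation)
A = 234 cm^3/s / 97 cm/s = 2.4124 cm^2


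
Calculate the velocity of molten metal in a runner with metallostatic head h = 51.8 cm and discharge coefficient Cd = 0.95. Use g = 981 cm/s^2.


Formula: v = Cd * sqrt(2 * g * h)  (Torricelli with discharge coefficient)
2*g*h = 2 * 981 * 51.8 = 101631.6 cm^2/s^2
sqrt(101631.6) = 318.79711 cm/s
v = 0.95 * 318.79711 = 302.8573 cm/s


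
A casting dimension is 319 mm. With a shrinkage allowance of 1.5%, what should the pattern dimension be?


Formula: L_pattern = L_casting * (1 + shrinkage_rate/100)
Shrinkage factor = 1 + 1.5/100 = 1.015
L_pattern = 319 mm * 1.015 = 323.7850 mm

323.7850 mm


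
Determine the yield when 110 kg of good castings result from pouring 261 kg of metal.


Formula: Casting Yield = (W_good / W_total) * 100
Yield = (110 kg / 261 kg) * 100 = 42.1456%

Answer: 42.1456%


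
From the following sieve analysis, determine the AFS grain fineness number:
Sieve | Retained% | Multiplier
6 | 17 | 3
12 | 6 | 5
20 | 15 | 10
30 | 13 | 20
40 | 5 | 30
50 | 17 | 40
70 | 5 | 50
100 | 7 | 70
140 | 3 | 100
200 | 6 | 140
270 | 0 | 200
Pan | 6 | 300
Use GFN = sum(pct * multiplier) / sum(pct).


Formula: GFN = sum(pct * multiplier) / sum(pct)
sum(pct * multiplier) = 5001
sum(pct) = 100
GFN = 5001 / 100 = 50.01

Answer: 50.01


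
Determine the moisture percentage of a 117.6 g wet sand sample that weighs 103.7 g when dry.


Formula: MC = (W_wet - W_dry) / W_wet * 100
Water mass = 117.6 - 103.7 = 13.9 g
MC = 13.9 / 117.6 * 100 = 11.8197%

11.8197%


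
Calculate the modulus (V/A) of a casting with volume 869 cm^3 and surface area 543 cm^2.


Formula: Casting Modulus M = V / A
M = 869 cm^3 / 543 cm^2 = 1.6004 cm


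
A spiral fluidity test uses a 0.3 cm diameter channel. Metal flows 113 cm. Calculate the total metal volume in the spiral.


Formula: V = pi * (d/2)^2 * L  (cylinder volume)
Radius = 0.3/2 = 0.15 cm
V = pi * 0.15^2 * 113 = 7.9875 cm^3

7.9875 cm^3


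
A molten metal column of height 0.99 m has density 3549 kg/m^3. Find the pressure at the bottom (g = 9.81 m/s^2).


Formula: P = rho * g * h
rho * g = 3549 * 9.81 = 34815.69 N/m^3
P = 34815.69 * 0.99 = 34467.5331 Pa


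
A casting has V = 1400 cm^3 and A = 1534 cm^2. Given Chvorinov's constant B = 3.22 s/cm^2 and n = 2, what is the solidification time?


Formula: t_s = B * (V/A)^n  (Chvorinov's rule, n=2)
Modulus M = V/A = 1400/1534 = 0.912647 cm
M^2 = 0.912647^2 = 0.832925 cm^2
t_s = 3.22 * 0.832925 = 2.6820 s


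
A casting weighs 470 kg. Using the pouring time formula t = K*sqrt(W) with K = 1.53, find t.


Formula: t = K * sqrt(W)
sqrt(W) = sqrt(470) = 21.67948
t = 1.53 * 21.67948 = 33.1696 s

Final answer: 33.1696 s


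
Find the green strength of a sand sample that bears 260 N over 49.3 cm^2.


Formula: Compressive Strength = Force / Area
Strength = 260 N / 49.3 cm^2 = 5.2738 N/cm^2

Answer: 5.2738 N/cm^2


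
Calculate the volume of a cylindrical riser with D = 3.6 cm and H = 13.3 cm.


Formula: V = pi * (D/2)^2 * H  (cylinder volume)
Radius = D/2 = 3.6/2 = 1.8 cm
V = pi * 1.8^2 * 13.3 = 135.3775 cm^3


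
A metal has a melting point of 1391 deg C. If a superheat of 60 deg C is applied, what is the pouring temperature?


Formula: T_pour = T_melt + Superheat
T_pour = 1391 + 60 = 1451 deg C


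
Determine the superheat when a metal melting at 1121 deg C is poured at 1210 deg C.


Formula: Superheat = T_pour - T_melt
Superheat = 1210 - 1121 = 89 deg C


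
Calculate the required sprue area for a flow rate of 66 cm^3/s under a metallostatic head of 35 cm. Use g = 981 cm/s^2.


Formula: v = sqrt(2*g*h), A = Q/v
Velocity: v = sqrt(2 * 981 * 35) = sqrt(68670) = 262.0496 cm/s
Sprue area: A = Q / v = 66 / 262.0496 = 0.2519 cm^2

Final answer: 0.2519 cm^2


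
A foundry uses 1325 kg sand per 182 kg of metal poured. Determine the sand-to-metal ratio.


Formula: Sand-to-Metal Ratio = W_sand / W_metal
Ratio = 1325 kg / 182 kg = 7.2802

Final answer: 7.2802


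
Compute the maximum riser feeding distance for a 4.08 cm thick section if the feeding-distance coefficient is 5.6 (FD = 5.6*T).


Formula: FD = 5.6 * T  (riser feeding-distance rule)
FD = 5.6 * 4.08 cm = 22.8480 cm

Answer: 22.8480 cm


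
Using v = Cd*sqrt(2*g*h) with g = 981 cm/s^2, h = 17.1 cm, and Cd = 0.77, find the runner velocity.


Formula: v = Cd * sqrt(2 * g * h)  (Torricelli with discharge coefficient)
2*g*h = 2 * 981 * 17.1 = 33550.2 cm^2/s^2
sqrt(33550.2) = 183.16714 cm/s
v = 0.77 * 183.16714 = 141.0387 cm/s


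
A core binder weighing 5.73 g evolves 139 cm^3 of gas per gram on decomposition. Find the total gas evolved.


Formula: V_gas = W_binder * gas_evolution_rate
V = 5.73 g * 139 cm^3/g = 796.4700 cm^3

Final answer: 796.4700 cm^3


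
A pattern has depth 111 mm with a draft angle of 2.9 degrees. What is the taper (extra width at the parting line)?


Formula: taper = depth * tan(draft_angle)
tan(2.9 deg) = 0.0506578
taper = 111 mm * 0.0506578 = 5.6230 mm

Answer: 5.6230 mm


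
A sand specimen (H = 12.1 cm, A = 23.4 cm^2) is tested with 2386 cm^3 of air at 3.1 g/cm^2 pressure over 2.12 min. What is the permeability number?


Formula: Permeability Number P = (V * H) / (p * A * t)
Numerator: V * H = 2386 * 12.1 = 28870.6
Denominator: p * A * t = 3.1 * 23.4 * 2.12 = 153.7848
P = 28870.6 / 153.7848 = 187.7338


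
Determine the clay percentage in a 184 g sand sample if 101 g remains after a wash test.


Formula: Clay% = (W_total - W_washed) / W_total * 100
Clay mass = 184 - 101 = 83 g
Clay% = 83 / 184 * 100 = 45.1087%

Final answer: 45.1087%


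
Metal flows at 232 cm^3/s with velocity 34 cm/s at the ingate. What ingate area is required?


Formula: A_ingate = Q / v  (continuity equation)
A = 232 cm^3/s / 34 cm/s = 6.8235 cm^2


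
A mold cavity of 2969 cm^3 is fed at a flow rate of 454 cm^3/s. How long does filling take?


Formula: t_fill = V_mold / Q_flow
t = 2969 cm^3 / 454 cm^3/s = 6.5396 s

Final answer: 6.5396 s


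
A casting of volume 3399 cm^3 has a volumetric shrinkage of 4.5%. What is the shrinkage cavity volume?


Formula: V_shrink = V_casting * shrinkage_pct / 100
V_shrink = 3399 cm^3 * 4.5 / 100 = 152.9550 cm^3

Final answer: 152.9550 cm^3


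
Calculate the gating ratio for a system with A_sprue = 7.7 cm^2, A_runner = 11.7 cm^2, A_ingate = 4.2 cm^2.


Sprue:Runner:Ingate = 1 : 11.7/7.7 : 4.2/7.7 = 1:1.52:0.55


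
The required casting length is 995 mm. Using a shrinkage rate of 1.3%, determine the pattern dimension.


Formula: L_pattern = L_casting * (1 + shrinkage_rate/100)
Shrinkage factor = 1 + 1.3/100 = 1.013
L_pattern = 995 mm * 1.013 = 1007.9350 mm

1007.9350 mm


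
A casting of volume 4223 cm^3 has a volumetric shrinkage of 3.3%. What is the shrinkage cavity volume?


Formula: V_shrink = V_casting * shrinkage_pct / 100
V_shrink = 4223 cm^3 * 3.3 / 100 = 139.3590 cm^3


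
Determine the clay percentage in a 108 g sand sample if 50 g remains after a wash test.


Formula: Clay% = (W_total - W_washed) / W_total * 100
Clay mass = 108 - 50 = 58 g
Clay% = 58 / 108 * 100 = 53.7037%

53.7037%


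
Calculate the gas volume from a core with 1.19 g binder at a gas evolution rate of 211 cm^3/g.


Formula: V_gas = W_binder * gas_evolution_rate
V = 1.19 g * 211 cm^3/g = 251.0900 cm^3

251.0900 cm^3


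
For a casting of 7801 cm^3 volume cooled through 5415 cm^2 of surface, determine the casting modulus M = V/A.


Formula: Casting Modulus M = V / A
M = 7801 cm^3 / 5415 cm^2 = 1.4406 cm

Answer: 1.4406 cm


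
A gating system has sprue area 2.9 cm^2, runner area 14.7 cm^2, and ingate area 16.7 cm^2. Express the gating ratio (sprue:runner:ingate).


Sprue:Runner:Ingate = 1 : 14.7/2.9 : 16.7/2.9 = 1:5.07:5.76

Answer: 1:5.07:5.76


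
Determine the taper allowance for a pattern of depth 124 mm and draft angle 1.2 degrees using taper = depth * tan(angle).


Formula: taper = depth * tan(draft_angle)
tan(1.2 deg) = 0.0209470
taper = 124 mm * 0.0209470 = 2.5974 mm

Final answer: 2.5974 mm


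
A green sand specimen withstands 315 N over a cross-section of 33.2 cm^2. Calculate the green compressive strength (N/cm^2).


Formula: Compressive Strength = Force / Area
Strength = 315 N / 33.2 cm^2 = 9.4880 N/cm^2

Final answer: 9.4880 N/cm^2


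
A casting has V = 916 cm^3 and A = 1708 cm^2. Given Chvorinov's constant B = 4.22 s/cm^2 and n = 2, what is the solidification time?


Formula: t_s = B * (V/A)^n  (Chvorinov's rule, n=2)
Modulus M = V/A = 916/1708 = 0.536300 cm
M^2 = 0.536300^2 = 0.287618 cm^2
t_s = 4.22 * 0.287618 = 1.2137 s

Answer: 1.2137 s


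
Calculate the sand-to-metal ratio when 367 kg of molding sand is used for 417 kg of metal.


Formula: Sand-to-Metal Ratio = W_sand / W_metal
Ratio = 367 kg / 417 kg = 0.8801

Answer: 0.8801


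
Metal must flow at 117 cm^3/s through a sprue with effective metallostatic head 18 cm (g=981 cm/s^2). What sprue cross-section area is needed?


Formula: v = sqrt(2*g*h), A = Q/v
Velocity: v = sqrt(2 * 981 * 18) = sqrt(35316) = 187.9255 cm/s
Sprue area: A = Q / v = 117 / 187.9255 = 0.6226 cm^2

Final answer: 0.6226 cm^2


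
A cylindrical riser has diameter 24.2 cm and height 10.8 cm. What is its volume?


Formula: V = pi * (D/2)^2 * H  (cylinder volume)
Radius = D/2 = 24.2/2 = 12.1 cm
V = pi * 12.1^2 * 10.8 = 4967.5743 cm^3

4967.5743 cm^3


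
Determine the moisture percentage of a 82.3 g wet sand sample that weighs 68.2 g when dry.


Formula: MC = (W_wet - W_dry) / W_wet * 100
Water mass = 82.3 - 68.2 = 14.1 g
MC = 14.1 / 82.3 * 100 = 17.1324%

17.1324%


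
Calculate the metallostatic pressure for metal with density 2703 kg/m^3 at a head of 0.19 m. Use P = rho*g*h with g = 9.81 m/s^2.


Formula: P = rho * g * h
rho * g = 2703 * 9.81 = 26516.43 N/m^3
P = 26516.43 * 0.19 = 5038.1217 Pa


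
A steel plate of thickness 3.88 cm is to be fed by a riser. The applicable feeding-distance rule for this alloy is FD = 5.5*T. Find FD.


Formula: FD = 5.5 * T  (riser feeding-distance rule)
FD = 5.5 * 3.88 cm = 21.3400 cm


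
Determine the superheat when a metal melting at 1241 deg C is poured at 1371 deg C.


Formula: Superheat = T_pour - T_melt
Superheat = 1371 - 1241 = 130 deg C

Answer: 130 deg C


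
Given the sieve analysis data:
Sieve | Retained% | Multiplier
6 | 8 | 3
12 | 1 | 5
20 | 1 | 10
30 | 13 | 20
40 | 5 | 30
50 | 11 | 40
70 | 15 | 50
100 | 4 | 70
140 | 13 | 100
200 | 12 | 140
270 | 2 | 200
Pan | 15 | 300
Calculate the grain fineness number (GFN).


Formula: GFN = sum(pct * multiplier) / sum(pct)
sum(pct * multiplier) = 9799
sum(pct) = 100
GFN = 9799 / 100 = 97.99

Answer: 97.99


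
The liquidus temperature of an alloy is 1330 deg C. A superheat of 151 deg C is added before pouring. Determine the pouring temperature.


Formula: T_pour = T_melt + Superheat
T_pour = 1330 + 151 = 1481 deg C

Final answer: 1481 deg C


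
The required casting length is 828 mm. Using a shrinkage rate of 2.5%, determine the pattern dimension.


Formula: L_pattern = L_casting * (1 + shrinkage_rate/100)
Shrinkage factor = 1 + 2.5/100 = 1.025
L_pattern = 828 mm * 1.025 = 848.7000 mm

Final answer: 848.7000 mm


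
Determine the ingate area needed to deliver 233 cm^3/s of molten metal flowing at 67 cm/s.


Formula: A_ingate = Q / v  (continuity equation)
A = 233 cm^3/s / 67 cm/s = 3.4776 cm^2


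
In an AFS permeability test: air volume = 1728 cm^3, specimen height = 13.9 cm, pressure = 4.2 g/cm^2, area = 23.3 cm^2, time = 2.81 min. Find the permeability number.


Formula: Permeability Number P = (V * H) / (p * A * t)
Numerator: V * H = 1728 * 13.9 = 24019.2
Denominator: p * A * t = 4.2 * 23.3 * 2.81 = 274.9866
P = 24019.2 / 274.9866 = 87.3468

Answer: 87.3468


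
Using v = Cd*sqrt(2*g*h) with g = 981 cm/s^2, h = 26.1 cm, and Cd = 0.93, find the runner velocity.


Formula: v = Cd * sqrt(2 * g * h)  (Torricelli with discharge coefficient)
2*g*h = 2 * 981 * 26.1 = 51208.2 cm^2/s^2
sqrt(51208.2) = 226.29229 cm/s
v = 0.93 * 226.29229 = 210.4518 cm/s


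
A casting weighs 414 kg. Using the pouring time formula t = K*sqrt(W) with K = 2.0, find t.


Formula: t = K * sqrt(W)
sqrt(W) = sqrt(414) = 20.34699
t = 2.0 * 20.34699 = 40.6940 s

Final answer: 40.6940 s


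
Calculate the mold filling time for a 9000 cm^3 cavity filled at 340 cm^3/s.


Formula: t_fill = V_mold / Q_flow
t = 9000 cm^3 / 340 cm^3/s = 26.4706 s

Final answer: 26.4706 s


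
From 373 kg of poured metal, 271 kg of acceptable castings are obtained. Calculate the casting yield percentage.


Formula: Casting Yield = (W_good / W_total) * 100
Yield = (271 kg / 373 kg) * 100 = 72.6542%

Final answer: 72.6542%


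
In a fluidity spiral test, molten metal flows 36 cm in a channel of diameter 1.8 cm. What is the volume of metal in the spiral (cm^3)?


Formula: V = pi * (d/2)^2 * L  (cylinder volume)
Radius = 1.8/2 = 0.9 cm
V = pi * 0.9^2 * 36 = 91.6088 cm^3

Final answer: 91.6088 cm^3


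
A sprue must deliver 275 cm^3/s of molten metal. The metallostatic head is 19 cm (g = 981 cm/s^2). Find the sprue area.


Formula: v = sqrt(2*g*h), A = Q/v
Velocity: v = sqrt(2 * 981 * 19) = sqrt(37278) = 193.0751 cm/s
Sprue area: A = Q / v = 275 / 193.0751 = 1.4243 cm^2

1.4243 cm^2


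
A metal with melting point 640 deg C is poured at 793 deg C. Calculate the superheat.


Formula: Superheat = T_pour - T_melt
Superheat = 793 - 640 = 153 deg C

Final answer: 153 deg C


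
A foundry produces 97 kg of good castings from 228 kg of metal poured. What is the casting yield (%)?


Formula: Casting Yield = (W_good / W_total) * 100
Yield = (97 kg / 228 kg) * 100 = 42.5439%

Answer: 42.5439%


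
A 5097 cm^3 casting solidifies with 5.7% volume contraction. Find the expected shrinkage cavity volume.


Formula: V_shrink = V_casting * shrinkage_pct / 100
V_shrink = 5097 cm^3 * 5.7 / 100 = 290.5290 cm^3


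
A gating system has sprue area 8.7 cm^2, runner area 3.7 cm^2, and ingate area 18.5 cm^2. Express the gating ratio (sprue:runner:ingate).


Sprue:Runner:Ingate = 1 : 3.7/8.7 : 18.5/8.7 = 1:0.43:2.13

1:0.43:2.13


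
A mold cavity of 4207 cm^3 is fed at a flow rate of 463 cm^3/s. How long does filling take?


Formula: t_fill = V_mold / Q_flow
t = 4207 cm^3 / 463 cm^3/s = 9.0864 s

Answer: 9.0864 s


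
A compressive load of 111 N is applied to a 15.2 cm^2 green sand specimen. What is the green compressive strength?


Formula: Compressive Strength = Force / Area
Strength = 111 N / 15.2 cm^2 = 7.3026 N/cm^2


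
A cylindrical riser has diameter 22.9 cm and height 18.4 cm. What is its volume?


Formula: V = pi * (D/2)^2 * H  (cylinder volume)
Radius = D/2 = 22.9/2 = 11.45 cm
V = pi * 11.45^2 * 18.4 = 7578.4200 cm^3


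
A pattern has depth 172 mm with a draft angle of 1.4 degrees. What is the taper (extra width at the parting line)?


Formula: taper = depth * tan(draft_angle)
tan(1.4 deg) = 0.0244395
taper = 172 mm * 0.0244395 = 4.2036 mm

Final answer: 4.2036 mm
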